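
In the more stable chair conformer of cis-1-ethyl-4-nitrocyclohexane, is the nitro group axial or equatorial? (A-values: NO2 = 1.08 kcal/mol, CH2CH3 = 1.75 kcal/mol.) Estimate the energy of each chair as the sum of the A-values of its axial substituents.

C1 and C4 have opposite parity, so for the cis isomer the two substituents are one axial and one equatorial in each chair.
Chair I (nitro axial, ethyl equatorial): E = 1.08 kcal/mol.
Chair II (nitro equatorial, ethyl axial): E = 1.75 kcal/mol.
Chair I is the more stable (lower-energy) conformer, and in that chair the nitro group is axial.

axial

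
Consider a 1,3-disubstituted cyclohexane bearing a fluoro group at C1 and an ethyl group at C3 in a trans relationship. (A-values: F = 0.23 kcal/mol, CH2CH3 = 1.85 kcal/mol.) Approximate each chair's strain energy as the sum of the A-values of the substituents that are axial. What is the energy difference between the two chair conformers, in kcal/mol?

1.62 kcal/mol

C1 and C3 have the same parity, so for the trans isomer the two substituents are one axial and one equatorial in each chair.
Chair I (fluoro axial, ethyl equatorial): E = 0.23 kcal/mol.
Chair II (fluoro equatorial, ethyl axial): E = 1.85 kcal/mol.
ΔE = 1.85 − 0.23 = 1.62 kcal/mol; chair I is more stable.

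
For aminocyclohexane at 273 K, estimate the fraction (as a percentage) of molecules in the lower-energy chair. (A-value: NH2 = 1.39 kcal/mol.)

92.8%

One chair has the amino group axial (E = 1.39 kcal/mol) and the other has it equatorial (E = 0).
ΔG = 1.39 kcal/mol between the two chairs.
K = exp(ΔG/RT) with R = 1.987×10⁻³ kcal mol⁻¹ K⁻¹ and T = 273 K gives K ≈ 13.
Fraction in the lower-energy chair = K/(K+1) = 92.8%.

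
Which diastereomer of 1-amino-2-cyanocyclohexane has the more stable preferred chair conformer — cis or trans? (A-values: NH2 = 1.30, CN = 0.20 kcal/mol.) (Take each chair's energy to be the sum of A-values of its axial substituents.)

At 1,2 positions (parity opposite): cis → (a,e or e,a); trans → (e,e or a,a).
Best chair for cis: E = 0.20 kcal/mol; best chair for trans: E = 0.00 kcal/mol.
The trans isomer is lower by 0.20 kcal/mol.

trans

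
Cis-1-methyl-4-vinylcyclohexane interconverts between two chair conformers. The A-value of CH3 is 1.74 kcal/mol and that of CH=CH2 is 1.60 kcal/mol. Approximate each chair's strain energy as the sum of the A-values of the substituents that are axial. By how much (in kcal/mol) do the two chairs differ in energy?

0.14 kcal/mol

C1 and C4 have opposite parity, so for the cis isomer the two substituents are one axial and one equatorial in each chair.
Chair I (methyl axial, vinyl equatorial): E = 1.74 kcal/mol.
Chair II (methyl equatorial, vinyl axial): E = 1.60 kcal/mol.
ΔE = 1.74 − 1.60 = 0.14 kcal/mol; chair II is more stable.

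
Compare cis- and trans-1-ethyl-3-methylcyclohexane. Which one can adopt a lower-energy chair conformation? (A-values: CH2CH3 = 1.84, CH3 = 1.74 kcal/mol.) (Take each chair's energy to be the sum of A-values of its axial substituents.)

At 1,3 positions (parity same): cis → (e,e or a,a); trans → (a,e or e,a).
Best chair for cis: E = 0.00 kcal/mol; best chair for trans: E = 1.74 kcal/mol.
The cis isomer is lower by 1.74 kcal/mol.

cis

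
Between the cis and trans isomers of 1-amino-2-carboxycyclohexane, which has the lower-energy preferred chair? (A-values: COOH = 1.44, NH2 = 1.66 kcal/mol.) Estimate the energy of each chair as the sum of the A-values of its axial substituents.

trans

At 1,2 positions (parity opposite): cis → (a,e or e,a); trans → (e,e or a,a).
Best chair for cis: E = 1.44 kcal/mol; best chair for trans: E = 0.00 kcal/mol.
The trans isomer is lower by 1.44 kcal/mol.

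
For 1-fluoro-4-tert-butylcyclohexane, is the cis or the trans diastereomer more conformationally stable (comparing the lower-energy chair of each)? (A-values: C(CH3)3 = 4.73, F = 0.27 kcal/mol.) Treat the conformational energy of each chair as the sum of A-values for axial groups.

trans

At 1,4 positions (parity opposite): cis → (a,e or e,a); trans → (e,e or a,a).
Best chair for cis: E = 0.27 kcal/mol; best chair for trans: E = 0.00 kcal/mol.
The trans isomer is lower by 0.27 kcal/mol.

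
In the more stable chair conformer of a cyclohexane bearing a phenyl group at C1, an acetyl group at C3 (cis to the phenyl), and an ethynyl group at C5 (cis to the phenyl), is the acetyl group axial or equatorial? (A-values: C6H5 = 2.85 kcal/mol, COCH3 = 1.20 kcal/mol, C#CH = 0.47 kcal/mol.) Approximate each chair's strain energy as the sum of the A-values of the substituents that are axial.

Chair I (phenyl axial, acetyl axial, ethynyl axial): E = 4.52 kcal/mol.
Chair II (phenyl equatorial, acetyl equatorial, ethynyl equatorial): E = 0.00 kcal/mol.
Chair II is the more stable (lower-energy) conformer, and in that chair the acetyl group is equatorial.

equatorial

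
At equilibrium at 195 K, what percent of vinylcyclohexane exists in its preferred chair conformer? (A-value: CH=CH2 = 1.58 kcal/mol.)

One chair has the vinyl group axial (E = 1.58 kcal/mol) and the other has it equatorial (E = 0).
ΔG = 1.58 kcal/mol between the two chairs.
K = exp(ΔG/RT) with R = 1.987×10⁻³ kcal mol⁻¹ K⁻¹ and T = 195 K gives K ≈ 59.
Fraction in the lower-energy chair = K/(K+1) = 98.3%.

98.3%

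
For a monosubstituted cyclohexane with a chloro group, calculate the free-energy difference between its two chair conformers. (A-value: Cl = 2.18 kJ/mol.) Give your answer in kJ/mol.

2.18 kJ/mol

A monosubstituted cyclohexane has one chair with the chloro group axial (E = A = 2.18 kJ/mol) and one with it equatorial (E = 0).
ΔE = 2.18 − 0 = 2.18 kJ/mol.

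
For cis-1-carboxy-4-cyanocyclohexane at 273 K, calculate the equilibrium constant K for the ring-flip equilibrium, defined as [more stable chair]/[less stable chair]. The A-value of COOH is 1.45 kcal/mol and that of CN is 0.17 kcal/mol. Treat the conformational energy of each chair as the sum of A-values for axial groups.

K ≈ 10.6

C1 and C4 have opposite parity, so for the cis isomer the two substituents are one axial and one equatorial in each chair.
Chair I (carboxyl axial, cyano equatorial): E = 1.45 kcal/mol; chair II (carboxyl equatorial, cyano axial): E = 0.17 kcal/mol.
ΔG = 1.28 kcal/mol between the two chairs.
K = exp(ΔG/RT) with R = 1.987×10⁻³ kcal mol⁻¹ K⁻¹ and T = 273 K gives K ≈ 10.6.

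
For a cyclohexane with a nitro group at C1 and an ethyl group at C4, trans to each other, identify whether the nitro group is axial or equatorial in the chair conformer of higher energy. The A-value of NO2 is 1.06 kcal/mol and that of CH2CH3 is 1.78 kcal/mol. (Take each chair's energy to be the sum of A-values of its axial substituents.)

C1 and C4 have opposite parity, so for the trans isomer the two substituents are e,e in one chair and a,a in the other.
Chair I (nitro axial, ethyl axial): E = 2.84 kcal/mol.
Chair II (nitro equatorial, ethyl equatorial): E = 0.00 kcal/mol.
Chair I is the less stable (higher-energy) conformer, and in that chair the nitro group is axial.

axial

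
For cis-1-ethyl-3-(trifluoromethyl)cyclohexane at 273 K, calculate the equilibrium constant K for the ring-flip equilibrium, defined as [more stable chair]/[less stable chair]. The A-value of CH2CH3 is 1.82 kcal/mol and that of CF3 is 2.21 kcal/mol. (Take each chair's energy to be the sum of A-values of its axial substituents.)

C1 and C3 have the same parity, so for the cis isomer the two substituents are e,e in one chair and a,a in the other.
Chair I (ethyl axial, trifluoromethyl axial): E = 4.03 kcal/mol; chair II (ethyl equatorial, trifluoromethyl equatorial): E = 0.00 kcal/mol.
ΔG = 4.03 kcal/mol between the two chairs.
K = exp(ΔG/RT) with R = 1.987×10⁻³ kcal mol⁻¹ K⁻¹ and T = 273 K gives K ≈ 1.68e+03.

K ≈ 1685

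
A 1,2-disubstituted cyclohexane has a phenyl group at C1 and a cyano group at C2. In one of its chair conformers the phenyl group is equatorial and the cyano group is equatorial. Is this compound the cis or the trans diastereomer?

trans

C1 and C2 have opposite parity, so their axial bonds point in opposite directions.
With opposite-parity carbons, two substituents on the same face are one axial and one equatorial; opposite faces give both axial or both equatorial.
Here the groups are equatorial/equatorial → opposite face → trans.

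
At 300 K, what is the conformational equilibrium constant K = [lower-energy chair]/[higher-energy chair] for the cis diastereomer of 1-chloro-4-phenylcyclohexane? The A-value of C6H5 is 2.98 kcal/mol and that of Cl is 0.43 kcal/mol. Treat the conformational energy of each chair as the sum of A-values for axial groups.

K ≈ 72.1

C1 and C4 have opposite parity, so for the cis isomer the two substituents are one axial and one equatorial in each chair.
Chair I (phenyl axial, chloro equatorial): E = 2.98 kcal/mol; chair II (phenyl equatorial, chloro axial): E = 0.43 kcal/mol.
ΔG = 2.55 kcal/mol between the two chairs.
K = exp(ΔG/RT) with R = 1.987×10⁻³ kcal mol⁻¹ K⁻¹ and T = 300 K gives K ≈ 72.1.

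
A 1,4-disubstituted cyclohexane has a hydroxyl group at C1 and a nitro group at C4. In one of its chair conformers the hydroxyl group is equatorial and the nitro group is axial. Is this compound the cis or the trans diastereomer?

C1 and C4 have opposite parity, so their axial bonds point in opposite directions.
With opposite-parity carbons, two substituents on the same face are one axial and one equatorial; opposite faces give both axial or both equatorial.
Here the groups are equatorial/axial → same face → cis.

cis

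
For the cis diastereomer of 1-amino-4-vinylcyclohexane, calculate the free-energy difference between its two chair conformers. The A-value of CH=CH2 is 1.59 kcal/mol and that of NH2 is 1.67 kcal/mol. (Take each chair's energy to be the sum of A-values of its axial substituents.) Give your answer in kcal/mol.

0.08 kcal/mol

C1 and C4 have opposite parity, so for the cis isomer the two substituents are one axial and one equatorial in each chair.
Chair I (vinyl axial, amino equatorial): E = 1.59 kcal/mol.
Chair II (vinyl equatorial, amino axial): E = 1.67 kcal/mol.
ΔE = 1.67 − 1.59 = 0.08 kcal/mol; chair I is more stable.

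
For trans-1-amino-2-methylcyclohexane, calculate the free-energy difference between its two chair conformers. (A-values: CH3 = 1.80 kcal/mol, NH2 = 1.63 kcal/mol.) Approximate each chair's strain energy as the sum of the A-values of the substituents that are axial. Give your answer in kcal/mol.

C1 and C2 have opposite parity, so for the trans isomer the two substituents are e,e in one chair and a,a in the other.
Chair I (methyl axial, amino axial): E = 3.43 kcal/mol.
Chair II (methyl equatorial, amino equatorial): E = 0.00 kcal/mol.
ΔE = 3.43 − 0.00 = 3.43 kcal/mol; chair II is more stable.

3.43 kcal/mol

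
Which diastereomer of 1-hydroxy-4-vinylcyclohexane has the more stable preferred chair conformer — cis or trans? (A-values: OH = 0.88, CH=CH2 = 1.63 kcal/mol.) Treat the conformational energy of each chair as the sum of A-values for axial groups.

At 1,4 positions (parity opposite): cis → (a,e or e,a); trans → (e,e or a,a).
Best chair for cis: E = 0.88 kcal/mol; best chair for trans: E = 0.00 kcal/mol.
The trans isomer is lower by 0.88 kcal/mol.

trans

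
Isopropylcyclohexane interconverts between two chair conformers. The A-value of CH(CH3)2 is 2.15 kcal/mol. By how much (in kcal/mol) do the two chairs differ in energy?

2.15 kcal/mol

A monosubstituted cyclohexane has one chair with the isopropyl group axial (E = A = 2.15 kcal/mol) and one with it equatorial (E = 0).
ΔE = 2.15 − 0 = 2.15 kcal/mol.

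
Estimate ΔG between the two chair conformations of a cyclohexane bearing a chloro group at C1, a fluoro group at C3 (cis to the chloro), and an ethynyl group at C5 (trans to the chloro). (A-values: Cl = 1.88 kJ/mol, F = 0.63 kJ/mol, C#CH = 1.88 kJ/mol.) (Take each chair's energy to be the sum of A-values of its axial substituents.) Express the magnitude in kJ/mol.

0.63 kJ/mol

Chair I (chloro axial, fluoro axial, ethynyl equatorial): E = 2.51 kJ/mol.
Chair II (chloro equatorial, fluoro equatorial, ethynyl axial): E = 1.88 kJ/mol.
ΔE = 2.51 − 1.88 = 0.63 kJ/mol; chair II is more stable.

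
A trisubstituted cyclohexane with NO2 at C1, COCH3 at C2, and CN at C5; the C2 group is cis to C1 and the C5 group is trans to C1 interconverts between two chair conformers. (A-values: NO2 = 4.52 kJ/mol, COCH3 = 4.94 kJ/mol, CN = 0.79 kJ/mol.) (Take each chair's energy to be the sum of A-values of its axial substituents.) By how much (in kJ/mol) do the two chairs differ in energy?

1.21 kJ/mol

Chair I (nitro axial, acetyl equatorial, cyano equatorial): E = 4.52 kJ/mol.
Chair II (nitro equatorial, acetyl axial, cyano axial): E = 5.73 kJ/mol.
ΔE = 5.73 − 4.52 = 1.21 kJ/mol; chair I is more stable.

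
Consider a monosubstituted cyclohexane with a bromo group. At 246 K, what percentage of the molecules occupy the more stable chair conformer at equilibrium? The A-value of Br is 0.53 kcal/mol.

74.7%

One chair has the bromo group axial (E = 0.53 kcal/mol) and the other has it equatorial (E = 0).
ΔG = 0.53 kcal/mol between the two chairs.
K = exp(ΔG/RT) with R = 1.987×10⁻³ kcal mol⁻¹ K⁻¹ and T = 246 K gives K ≈ 2.96.
Fraction in the lower-energy chair = K/(K+1) = 74.7%.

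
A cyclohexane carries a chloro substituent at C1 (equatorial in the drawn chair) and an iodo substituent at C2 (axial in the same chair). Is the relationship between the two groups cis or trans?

C1 and C2 have opposite parity, so their axial bonds point in opposite directions.
With opposite-parity carbons, two substituents on the same face are one axial and one equatorial; opposite faces give both axial or both equatorial.
Here the groups are equatorial/axial → same face → cis.

cis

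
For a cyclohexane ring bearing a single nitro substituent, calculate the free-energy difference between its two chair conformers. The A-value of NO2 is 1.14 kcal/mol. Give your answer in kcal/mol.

1.14 kcal/mol

A monosubstituted cyclohexane has one chair with the nitro group axial (E = A = 1.14 kcal/mol) and one with it equatorial (E = 0).
ΔE = 1.14 − 0 = 1.14 kcal/mol.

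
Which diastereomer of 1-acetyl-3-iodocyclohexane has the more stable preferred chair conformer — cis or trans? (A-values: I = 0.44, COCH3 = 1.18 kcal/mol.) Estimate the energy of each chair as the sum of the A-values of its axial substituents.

At 1,3 positions (parity same): cis → (e,e or a,a); trans → (a,e or e,a).
Best chair for cis: E = 0.00 kcal/mol; best chair for trans: E = 0.44 kcal/mol.
The cis isomer is lower by 0.44 kcal/mol.

cis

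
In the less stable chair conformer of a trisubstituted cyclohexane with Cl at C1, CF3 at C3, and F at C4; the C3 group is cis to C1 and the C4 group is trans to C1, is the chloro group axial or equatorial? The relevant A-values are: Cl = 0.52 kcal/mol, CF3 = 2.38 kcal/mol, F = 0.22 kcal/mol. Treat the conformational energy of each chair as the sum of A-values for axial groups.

Chair I (chloro axial, trifluoromethyl axial, fluoro axial): E = 3.12 kcal/mol.
Chair II (chloro equatorial, trifluoromethyl equatorial, fluoro equatorial): E = 0.00 kcal/mol.
Chair I is the less stable (higher-energy) conformer, and in that chair the chloro group is axial.

axial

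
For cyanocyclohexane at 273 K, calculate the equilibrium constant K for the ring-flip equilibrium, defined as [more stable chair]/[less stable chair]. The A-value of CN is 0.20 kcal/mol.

One chair has the cyano group axial (E = 0.20 kcal/mol) and the other has it equatorial (E = 0).
ΔG = 0.20 kcal/mol between the two chairs.
K = exp(ΔG/RT) with R = 1.987×10⁻³ kcal mol⁻¹ K⁻¹ and T = 273 K gives K ≈ 1.45.

K ≈ 1.45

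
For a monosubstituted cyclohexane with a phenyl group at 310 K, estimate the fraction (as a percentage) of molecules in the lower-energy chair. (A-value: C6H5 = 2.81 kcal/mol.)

One chair has the phenyl group axial (E = 2.81 kcal/mol) and the other has it equatorial (E = 0).
ΔG = 2.81 kcal/mol between the two chairs.
K = exp(ΔG/RT) with R = 1.987×10⁻³ kcal mol⁻¹ K⁻¹ and T = 310 K gives K ≈ 95.8.
Fraction in the lower-energy chair = K/(K+1) = 99.0%.

99.0%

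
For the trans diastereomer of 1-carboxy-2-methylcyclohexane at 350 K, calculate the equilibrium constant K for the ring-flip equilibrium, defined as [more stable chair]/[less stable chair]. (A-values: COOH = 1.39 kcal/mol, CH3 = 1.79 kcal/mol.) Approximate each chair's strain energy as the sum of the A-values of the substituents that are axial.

K ≈ 96.8

C1 and C2 have opposite parity, so for the trans isomer the two substituents are e,e in one chair and a,a in the other.
Chair I (carboxyl axial, methyl axial): E = 3.18 kcal/mol; chair II (carboxyl equatorial, methyl equatorial): E = 0.00 kcal/mol.
ΔG = 3.18 kcal/mol between the two chairs.
K = exp(ΔG/RT) with R = 1.987×10⁻³ kcal mol⁻¹ K⁻¹ and T = 350 K gives K ≈ 96.8.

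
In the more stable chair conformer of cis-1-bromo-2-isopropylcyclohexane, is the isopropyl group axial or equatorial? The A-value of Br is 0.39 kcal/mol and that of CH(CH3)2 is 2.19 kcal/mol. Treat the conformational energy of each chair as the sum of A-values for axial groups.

equatorial

C1 and C2 have opposite parity, so for the cis isomer the two substituents are one axial and one equatorial in each chair.
Chair I (bromo axial, isopropyl equatorial): E = 0.39 kcal/mol.
Chair II (bromo equatorial, isopropyl axial): E = 2.19 kcal/mol.
Chair I is the more stable (lower-energy) conformer, and in that chair the isopropyl group is equatorial.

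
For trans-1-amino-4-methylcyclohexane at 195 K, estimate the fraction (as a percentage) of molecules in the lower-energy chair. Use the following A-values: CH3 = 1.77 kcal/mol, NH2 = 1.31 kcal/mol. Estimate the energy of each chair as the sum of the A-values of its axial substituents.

C1 and C4 have opposite parity, so for the trans isomer the two substituents are e,e in one chair and a,a in the other.
Chair I (methyl axial, amino axial): E = 3.08 kcal/mol; chair II (methyl equatorial, amino equatorial): E = 0.00 kcal/mol.
ΔG = 3.08 kcal/mol between the two chairs.
K = exp(ΔG/RT) with R = 1.987×10⁻³ kcal mol⁻¹ K⁻¹ and T = 195 K gives K ≈ 2.83e+03.
Fraction in the lower-energy chair = K/(K+1) = 100.0%.

100.0%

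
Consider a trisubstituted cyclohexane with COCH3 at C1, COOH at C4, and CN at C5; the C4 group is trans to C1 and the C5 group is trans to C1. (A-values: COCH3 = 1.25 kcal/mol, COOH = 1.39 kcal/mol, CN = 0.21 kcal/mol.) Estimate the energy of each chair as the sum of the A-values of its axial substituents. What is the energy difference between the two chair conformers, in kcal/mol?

2.43 kcal/mol

Chair I (acetyl axial, carboxyl axial, cyano equatorial): E = 2.64 kcal/mol.
Chair II (acetyl equatorial, carboxyl equatorial, cyano axial): E = 0.21 kcal/mol.
ΔE = 2.64 − 0.21 = 2.43 kcal/mol; chair II is more stable.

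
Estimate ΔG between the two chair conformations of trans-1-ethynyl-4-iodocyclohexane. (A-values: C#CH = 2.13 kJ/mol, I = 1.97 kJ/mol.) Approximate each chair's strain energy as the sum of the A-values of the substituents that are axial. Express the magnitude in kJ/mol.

C1 and C4 have opposite parity, so for the trans isomer the two substituents are e,e in one chair and a,a in the other.
Chair I (ethynyl axial, iodo axial): E = 4.10 kJ/mol.
Chair II (ethynyl equatorial, iodo equatorial): E = 0.00 kJ/mol.
ΔE = 4.10 − 0.00 = 4.10 kJ/mol; chair II is more stable.

4.10 kJ/mol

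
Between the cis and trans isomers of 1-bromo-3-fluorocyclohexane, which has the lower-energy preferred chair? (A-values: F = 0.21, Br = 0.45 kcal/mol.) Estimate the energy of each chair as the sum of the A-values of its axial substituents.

cis

At 1,3 positions (parity same): cis → (e,e or a,a); trans → (a,e or e,a).
Best chair for cis: E = 0.00 kcal/mol; best chair for trans: E = 0.21 kcal/mol.
The cis isomer is lower by 0.21 kcal/mol.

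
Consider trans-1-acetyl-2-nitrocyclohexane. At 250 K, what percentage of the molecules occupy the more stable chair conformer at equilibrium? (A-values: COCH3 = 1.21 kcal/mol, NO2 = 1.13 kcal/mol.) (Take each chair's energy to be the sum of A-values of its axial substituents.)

C1 and C2 have opposite parity, so for the trans isomer the two substituents are e,e in one chair and a,a in the other.
Chair I (acetyl axial, nitro axial): E = 2.34 kcal/mol; chair II (acetyl equatorial, nitro equatorial): E = 0.00 kcal/mol.
ΔG = 2.34 kcal/mol between the two chairs.
K = exp(ΔG/RT) with R = 1.987×10⁻³ kcal mol⁻¹ K⁻¹ and T = 250 K gives K ≈ 111.
Fraction in the lower-energy chair = K/(K+1) = 99.1%.

99.1%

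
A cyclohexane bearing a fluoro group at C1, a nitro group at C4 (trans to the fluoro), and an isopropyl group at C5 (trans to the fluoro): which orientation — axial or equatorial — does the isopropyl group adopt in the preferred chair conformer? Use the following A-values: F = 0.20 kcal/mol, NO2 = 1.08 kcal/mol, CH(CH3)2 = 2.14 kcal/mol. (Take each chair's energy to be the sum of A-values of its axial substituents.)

equatorial

Chair I (fluoro axial, nitro axial, isopropyl equatorial): E = 1.28 kcal/mol.
Chair II (fluoro equatorial, nitro equatorial, isopropyl axial): E = 2.14 kcal/mol.
Chair I is the more stable (lower-energy) conformer, and in that chair the isopropyl group is equatorial.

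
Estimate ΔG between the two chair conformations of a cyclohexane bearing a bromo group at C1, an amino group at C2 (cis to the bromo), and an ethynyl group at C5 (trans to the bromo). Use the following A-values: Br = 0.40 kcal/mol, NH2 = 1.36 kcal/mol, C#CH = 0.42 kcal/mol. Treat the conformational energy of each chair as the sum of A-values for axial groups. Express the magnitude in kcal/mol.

Chair I (bromo axial, amino equatorial, ethynyl equatorial): E = 0.40 kcal/mol.
Chair II (bromo equatorial, amino axial, ethynyl axial): E = 1.78 kcal/mol.
ΔE = 1.78 − 0.40 = 1.38 kcal/mol; chair I is more stable.

1.38 kcal/mol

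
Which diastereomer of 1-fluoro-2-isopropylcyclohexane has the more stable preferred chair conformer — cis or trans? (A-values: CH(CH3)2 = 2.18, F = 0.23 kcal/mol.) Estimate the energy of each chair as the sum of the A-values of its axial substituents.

At 1,2 positions (parity opposite): cis → (a,e or e,a); trans → (e,e or a,a).
Best chair for cis: E = 0.23 kcal/mol; best chair for trans: E = 0.00 kcal/mol.
The trans isomer is lower by 0.23 kcal/mol.

trans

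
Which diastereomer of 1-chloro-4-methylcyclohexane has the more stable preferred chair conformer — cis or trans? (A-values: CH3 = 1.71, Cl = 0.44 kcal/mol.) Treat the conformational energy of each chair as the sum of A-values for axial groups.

At 1,4 positions (parity opposite): cis → (a,e or e,a); trans → (e,e or a,a).
Best chair for cis: E = 0.44 kcal/mol; best chair for trans: E = 0.00 kcal/mol.
The trans isomer is lower by 0.44 kcal/mol.

trans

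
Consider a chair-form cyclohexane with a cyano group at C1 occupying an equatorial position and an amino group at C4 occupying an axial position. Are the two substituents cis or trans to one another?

cis

C1 and C4 have opposite parity, so their axial bonds point in opposite directions.
With opposite-parity carbons, two substituents on the same face are one axial and one equatorial; opposite faces give both axial or both equatorial.
Here the groups are equatorial/axial → same face → cis.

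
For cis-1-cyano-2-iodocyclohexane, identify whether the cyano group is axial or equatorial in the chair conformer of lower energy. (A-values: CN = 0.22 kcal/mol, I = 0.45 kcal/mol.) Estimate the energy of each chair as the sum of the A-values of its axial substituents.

axial

C1 and C2 have opposite parity, so for the cis isomer the two substituents are one axial and one equatorial in each chair.
Chair I (cyano axial, iodo equatorial): E = 0.22 kcal/mol.
Chair II (cyano equatorial, iodo axial): E = 0.45 kcal/mol.
Chair I is the more stable (lower-energy) conformer, and in that chair the cyano group is axial.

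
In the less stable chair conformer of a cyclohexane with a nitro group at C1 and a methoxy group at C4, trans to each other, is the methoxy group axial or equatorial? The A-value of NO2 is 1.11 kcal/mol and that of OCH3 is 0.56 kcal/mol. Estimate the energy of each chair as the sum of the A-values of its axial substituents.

axial

C1 and C4 have opposite parity, so for the trans isomer the two substituents are e,e in one chair and a,a in the other.
Chair I (nitro axial, methoxy axial): E = 1.67 kcal/mol.
Chair II (nitro equatorial, methoxy equatorial): E = 0.00 kcal/mol.
Chair I is the less stable (higher-energy) conformer, and in that chair the methoxy group is axial.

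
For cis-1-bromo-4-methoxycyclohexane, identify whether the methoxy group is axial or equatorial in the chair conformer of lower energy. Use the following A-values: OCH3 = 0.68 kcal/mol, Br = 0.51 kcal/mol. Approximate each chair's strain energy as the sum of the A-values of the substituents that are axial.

C1 and C4 have opposite parity, so for the cis isomer the two substituents are one axial and one equatorial in each chair.
Chair I (methoxy axial, bromo equatorial): E = 0.68 kcal/mol.
Chair II (methoxy equatorial, bromo axial): E = 0.51 kcal/mol.
Chair II is the more stable (lower-energy) conformer, and in that chair the methoxy group is equatorial.

equatorial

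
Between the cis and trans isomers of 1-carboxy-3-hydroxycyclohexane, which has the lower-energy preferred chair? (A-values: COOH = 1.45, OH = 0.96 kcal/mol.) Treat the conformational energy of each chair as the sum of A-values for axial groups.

cis

At 1,3 positions (parity same): cis → (e,e or a,a); trans → (a,e or e,a).
Best chair for cis: E = 0.00 kcal/mol; best chair for trans: E = 0.96 kcal/mol.
The cis isomer is lower by 0.96 kcal/mol.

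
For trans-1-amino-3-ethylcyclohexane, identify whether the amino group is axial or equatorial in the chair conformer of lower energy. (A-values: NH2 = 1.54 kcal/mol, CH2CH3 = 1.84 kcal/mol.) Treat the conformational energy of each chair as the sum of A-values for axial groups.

axial

C1 and C3 have the same parity, so for the trans isomer the two substituents are one axial and one equatorial in each chair.
Chair I (amino axial, ethyl equatorial): E = 1.54 kcal/mol.
Chair II (amino equatorial, ethyl axial): E = 1.84 kcal/mol.
Chair I is the more stable (lower-energy) conformer, and in that chair the amino group is axial.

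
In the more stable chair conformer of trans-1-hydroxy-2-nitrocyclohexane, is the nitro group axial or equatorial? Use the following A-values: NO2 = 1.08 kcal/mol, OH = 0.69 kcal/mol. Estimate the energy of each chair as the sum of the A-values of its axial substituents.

C1 and C2 have opposite parity, so for the trans isomer the two substituents are e,e in one chair and a,a in the other.
Chair I (nitro axial, hydroxyl axial): E = 1.77 kcal/mol.
Chair II (nitro equatorial, hydroxyl equatorial): E = 0.00 kcal/mol.
Chair II is the more stable (lower-energy) conformer, and in that chair the nitro group is equatorial.

equatorial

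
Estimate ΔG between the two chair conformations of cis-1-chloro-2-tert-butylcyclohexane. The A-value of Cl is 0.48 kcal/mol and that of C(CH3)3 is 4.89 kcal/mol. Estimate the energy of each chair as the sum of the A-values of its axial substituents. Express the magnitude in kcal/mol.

4.41 kcal/mol

C1 and C2 have opposite parity, so for the cis isomer the two substituents are one axial and one equatorial in each chair.
Chair I (chloro axial, tert-butyl equatorial): E = 0.48 kcal/mol.
Chair II (chloro equatorial, tert-butyl axial): E = 4.89 kcal/mol.
ΔE = 4.89 − 0.48 = 4.41 kcal/mol; chair I is more stable.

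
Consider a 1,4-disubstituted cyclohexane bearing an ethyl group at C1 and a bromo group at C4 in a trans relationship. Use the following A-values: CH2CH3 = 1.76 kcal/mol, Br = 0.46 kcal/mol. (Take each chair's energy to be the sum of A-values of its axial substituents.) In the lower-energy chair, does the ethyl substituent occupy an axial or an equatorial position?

equatorial

C1 and C4 have opposite parity, so for the trans isomer the two substituents are e,e in one chair and a,a in the other.
Chair I (ethyl axial, bromo axial): E = 2.22 kcal/mol.
Chair II (ethyl equatorial, bromo equatorial): E = 0.00 kcal/mol.
Chair II is the more stable (lower-energy) conformer, and in that chair the ethyl group is equatorial.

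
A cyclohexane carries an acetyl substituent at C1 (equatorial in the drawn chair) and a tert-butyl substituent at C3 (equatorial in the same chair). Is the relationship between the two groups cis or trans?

cis

C1 and C3 have the same parity, so their axial bonds point in the same direction.
With same-parity carbons, two substituents on the same face are both axial or both equatorial; opposite faces give one of each.
Here the groups are equatorial/equatorial → same face → cis.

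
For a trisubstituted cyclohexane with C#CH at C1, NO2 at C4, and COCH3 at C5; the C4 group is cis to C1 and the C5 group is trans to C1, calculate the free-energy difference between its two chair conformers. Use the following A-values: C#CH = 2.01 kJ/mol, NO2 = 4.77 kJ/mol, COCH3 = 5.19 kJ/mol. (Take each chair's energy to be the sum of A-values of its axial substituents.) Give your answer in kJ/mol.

7.95 kJ/mol

Chair I (ethynyl axial, nitro equatorial, acetyl equatorial): E = 2.01 kJ/mol.
Chair II (ethynyl equatorial, nitro axial, acetyl axial): E = 9.96 kJ/mol.
ΔE = 9.96 − 2.01 = 7.95 kJ/mol; chair I is more stable.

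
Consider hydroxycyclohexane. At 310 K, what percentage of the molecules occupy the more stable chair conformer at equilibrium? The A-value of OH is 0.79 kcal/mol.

78.3%

One chair has the hydroxyl group axial (E = 0.79 kcal/mol) and the other has it equatorial (E = 0).
ΔG = 0.79 kcal/mol between the two chairs.
K = exp(ΔG/RT) with R = 1.987×10⁻³ kcal mol⁻¹ K⁻¹ and T = 310 K gives K ≈ 3.61.
Fraction in the lower-energy chair = K/(K+1) = 78.3%.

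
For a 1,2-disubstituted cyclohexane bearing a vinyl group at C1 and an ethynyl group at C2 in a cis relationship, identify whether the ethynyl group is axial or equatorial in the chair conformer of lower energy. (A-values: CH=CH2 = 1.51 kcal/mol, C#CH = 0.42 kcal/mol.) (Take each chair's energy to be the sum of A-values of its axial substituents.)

C1 and C2 have opposite parity, so for the cis isomer the two substituents are one axial and one equatorial in each chair.
Chair I (vinyl axial, ethynyl equatorial): E = 1.51 kcal/mol.
Chair II (vinyl equatorial, ethynyl axial): E = 0.42 kcal/mol.
Chair II is the more stable (lower-energy) conformer, and in that chair the ethynyl group is axial.

axial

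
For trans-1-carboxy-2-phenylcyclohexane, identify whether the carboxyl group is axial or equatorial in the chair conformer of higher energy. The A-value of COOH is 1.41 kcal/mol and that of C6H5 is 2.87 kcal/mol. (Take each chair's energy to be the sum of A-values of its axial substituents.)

C1 and C2 have opposite parity, so for the trans isomer the two substituents are e,e in one chair and a,a in the other.
Chair I (carboxyl axial, phenyl axial): E = 4.28 kcal/mol.
Chair II (carboxyl equatorial, phenyl equatorial): E = 0.00 kcal/mol.
Chair I is the less stable (higher-energy) conformer, and in that chair the carboxyl group is axial.

axial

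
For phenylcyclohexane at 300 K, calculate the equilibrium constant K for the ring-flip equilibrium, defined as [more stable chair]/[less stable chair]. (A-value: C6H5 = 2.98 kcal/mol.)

One chair has the phenyl group axial (E = 2.98 kcal/mol) and the other has it equatorial (E = 0).
ΔG = 2.98 kcal/mol between the two chairs.
K = exp(ΔG/RT) with R = 1.987×10⁻³ kcal mol⁻¹ K⁻¹ and T = 300 K gives K ≈ 148.

K ≈ 148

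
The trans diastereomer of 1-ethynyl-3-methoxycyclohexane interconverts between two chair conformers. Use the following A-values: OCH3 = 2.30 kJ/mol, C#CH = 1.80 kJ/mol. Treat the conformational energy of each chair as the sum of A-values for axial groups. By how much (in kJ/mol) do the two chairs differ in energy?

0.50 kJ/mol

C1 and C3 have the same parity, so for the trans isomer the two substituents are one axial and one equatorial in each chair.
Chair I (methoxy axial, ethynyl equatorial): E = 2.30 kJ/mol.
Chair II (methoxy equatorial, ethynyl axial): E = 1.80 kJ/mol.
ΔE = 2.30 − 1.80 = 0.50 kJ/mol; chair II is more stable.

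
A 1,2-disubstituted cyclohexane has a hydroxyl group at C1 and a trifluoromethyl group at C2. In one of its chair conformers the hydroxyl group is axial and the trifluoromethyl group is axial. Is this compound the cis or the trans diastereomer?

trans

C1 and C2 have opposite parity, so their axial bonds point in opposite directions.
With opposite-parity carbons, two substituents on the same face are one axial and one equatorial; opposite faces give both axial or both equatorial.
Here the groups are axial/axial → opposite face → trans.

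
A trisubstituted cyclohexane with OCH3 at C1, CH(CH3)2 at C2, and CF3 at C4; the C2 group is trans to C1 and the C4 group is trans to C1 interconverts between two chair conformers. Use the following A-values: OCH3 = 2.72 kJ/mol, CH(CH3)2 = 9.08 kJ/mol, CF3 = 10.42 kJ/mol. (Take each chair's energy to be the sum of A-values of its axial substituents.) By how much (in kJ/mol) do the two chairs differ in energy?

Chair I (methoxy axial, isopropyl axial, trifluoromethyl axial): E = 22.22 kJ/mol.
Chair II (methoxy equatorial, isopropyl equatorial, trifluoromethyl equatorial): E = 0.00 kJ/mol.
ΔE = 22.22 − 0.00 = 22.22 kJ/mol; chair II is more stable.

22.22 kJ/mol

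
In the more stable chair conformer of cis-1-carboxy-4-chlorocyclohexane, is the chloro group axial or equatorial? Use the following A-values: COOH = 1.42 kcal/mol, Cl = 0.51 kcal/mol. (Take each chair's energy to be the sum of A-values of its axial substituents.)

axial

C1 and C4 have opposite parity, so for the cis isomer the two substituents are one axial and one equatorial in each chair.
Chair I (carboxyl axial, chloro equatorial): E = 1.42 kcal/mol.
Chair II (carboxyl equatorial, chloro axial): E = 0.51 kcal/mol.
Chair II is the more stable (lower-energy) conformer, and in that chair the chloro group is axial.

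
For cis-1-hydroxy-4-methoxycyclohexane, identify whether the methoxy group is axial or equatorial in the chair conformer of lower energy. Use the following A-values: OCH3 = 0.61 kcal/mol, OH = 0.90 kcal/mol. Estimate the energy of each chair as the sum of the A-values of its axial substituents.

C1 and C4 have opposite parity, so for the cis isomer the two substituents are one axial and one equatorial in each chair.
Chair I (methoxy axial, hydroxyl equatorial): E = 0.61 kcal/mol.
Chair II (methoxy equatorial, hydroxyl axial): E = 0.90 kcal/mol.
Chair I is the more stable (lower-energy) conformer, and in that chair the methoxy group is axial.

axial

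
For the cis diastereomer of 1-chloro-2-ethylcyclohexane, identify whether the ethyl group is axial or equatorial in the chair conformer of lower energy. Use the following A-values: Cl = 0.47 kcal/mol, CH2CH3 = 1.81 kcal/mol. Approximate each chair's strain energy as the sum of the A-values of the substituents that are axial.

C1 and C2 have opposite parity, so for the cis isomer the two substituents are one axial and one equatorial in each chair.
Chair I (chloro axial, ethyl equatorial): E = 0.47 kcal/mol.
Chair II (chloro equatorial, ethyl axial): E = 1.81 kcal/mol.
Chair I is the more stable (lower-energy) conformer, and in that chair the ethyl group is equatorial.

equatorial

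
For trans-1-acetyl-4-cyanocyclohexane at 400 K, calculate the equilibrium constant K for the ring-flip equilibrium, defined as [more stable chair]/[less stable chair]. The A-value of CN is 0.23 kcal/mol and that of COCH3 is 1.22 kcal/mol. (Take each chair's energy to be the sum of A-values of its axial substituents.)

C1 and C4 have opposite parity, so for the trans isomer the two substituents are e,e in one chair and a,a in the other.
Chair I (cyano axial, acetyl axial): E = 1.45 kcal/mol; chair II (cyano equatorial, acetyl equatorial): E = 0.00 kcal/mol.
ΔG = 1.45 kcal/mol between the two chairs.
K = exp(ΔG/RT) with R = 1.987×10⁻³ kcal mol⁻¹ K⁻¹ and T = 400 K gives K ≈ 6.2.

K ≈ 6.20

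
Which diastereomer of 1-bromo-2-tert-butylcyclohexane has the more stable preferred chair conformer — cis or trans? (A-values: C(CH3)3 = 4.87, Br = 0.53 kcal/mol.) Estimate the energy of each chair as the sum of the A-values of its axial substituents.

At 1,2 positions (parity opposite): cis → (a,e or e,a); trans → (e,e or a,a).
Best chair for cis: E = 0.53 kcal/mol; best chair for trans: E = 0.00 kcal/mol.
The trans isomer is lower by 0.53 kcal/mol.

trans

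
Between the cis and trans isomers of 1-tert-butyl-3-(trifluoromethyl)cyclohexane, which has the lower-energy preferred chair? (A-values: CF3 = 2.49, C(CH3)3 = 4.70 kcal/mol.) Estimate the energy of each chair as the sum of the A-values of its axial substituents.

cis

At 1,3 positions (parity same): cis → (e,e or a,a); trans → (a,e or e,a).
Best chair for cis: E = 0.00 kcal/mol; best chair for trans: E = 2.49 kcal/mol.
The cis isomer is lower by 2.49 kcal/mol.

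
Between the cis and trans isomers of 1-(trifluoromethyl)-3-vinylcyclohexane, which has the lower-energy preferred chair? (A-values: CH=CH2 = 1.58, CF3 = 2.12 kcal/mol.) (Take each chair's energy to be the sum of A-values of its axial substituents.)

At 1,3 positions (parity same): cis → (e,e or a,a); trans → (a,e or e,a).
Best chair for cis: E = 0.00 kcal/mol; best chair for trans: E = 1.58 kcal/mol.
The cis isomer is lower by 1.58 kcal/mol.

cis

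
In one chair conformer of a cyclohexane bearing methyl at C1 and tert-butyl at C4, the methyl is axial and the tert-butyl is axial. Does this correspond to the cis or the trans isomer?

trans

C1 and C4 have opposite parity, so their axial bonds point in opposite directions.
With opposite-parity carbons, two substituents on the same face are one axial and one equatorial; opposite faces give both axial or both equatorial.
Here the groups are axial/axial → opposite face → trans.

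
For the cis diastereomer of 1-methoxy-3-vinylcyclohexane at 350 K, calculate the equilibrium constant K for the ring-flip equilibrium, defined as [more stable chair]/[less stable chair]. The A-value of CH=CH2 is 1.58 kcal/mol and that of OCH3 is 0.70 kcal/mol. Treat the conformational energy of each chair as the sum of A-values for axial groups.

C1 and C3 have the same parity, so for the cis isomer the two substituents are e,e in one chair and a,a in the other.
Chair I (vinyl axial, methoxy axial): E = 2.28 kcal/mol; chair II (vinyl equatorial, methoxy equatorial): E = 0.00 kcal/mol.
ΔG = 2.28 kcal/mol between the two chairs.
K = exp(ΔG/RT) with R = 1.987×10⁻³ kcal mol⁻¹ K⁻¹ and T = 350 K gives K ≈ 26.5.

K ≈ 26.5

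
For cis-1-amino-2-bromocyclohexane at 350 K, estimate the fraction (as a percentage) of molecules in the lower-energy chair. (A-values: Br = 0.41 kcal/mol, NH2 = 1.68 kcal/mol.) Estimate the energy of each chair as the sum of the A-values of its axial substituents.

86.1%

C1 and C2 have opposite parity, so for the cis isomer the two substituents are one axial and one equatorial in each chair.
Chair I (bromo axial, amino equatorial): E = 0.41 kcal/mol; chair II (bromo equatorial, amino axial): E = 1.68 kcal/mol.
ΔG = 1.27 kcal/mol between the two chairs.
K = exp(ΔG/RT) with R = 1.987×10⁻³ kcal mol⁻¹ K⁻¹ and T = 350 K gives K ≈ 6.21.
Fraction in the lower-energy chair = K/(K+1) = 86.1%.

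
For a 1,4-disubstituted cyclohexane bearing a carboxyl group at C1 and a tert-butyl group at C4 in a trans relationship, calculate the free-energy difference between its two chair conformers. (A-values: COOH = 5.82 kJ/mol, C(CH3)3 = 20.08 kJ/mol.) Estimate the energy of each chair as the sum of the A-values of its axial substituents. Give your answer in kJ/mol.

C1 and C4 have opposite parity, so for the trans isomer the two substituents are e,e in one chair and a,a in the other.
Chair I (carboxyl axial, tert-butyl axial): E = 25.90 kJ/mol.
Chair II (carboxyl equatorial, tert-butyl equatorial): E = 0.00 kJ/mol.
ΔE = 25.90 − 0.00 = 25.90 kJ/mol; chair II is more stable.

25.90 kJ/mol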